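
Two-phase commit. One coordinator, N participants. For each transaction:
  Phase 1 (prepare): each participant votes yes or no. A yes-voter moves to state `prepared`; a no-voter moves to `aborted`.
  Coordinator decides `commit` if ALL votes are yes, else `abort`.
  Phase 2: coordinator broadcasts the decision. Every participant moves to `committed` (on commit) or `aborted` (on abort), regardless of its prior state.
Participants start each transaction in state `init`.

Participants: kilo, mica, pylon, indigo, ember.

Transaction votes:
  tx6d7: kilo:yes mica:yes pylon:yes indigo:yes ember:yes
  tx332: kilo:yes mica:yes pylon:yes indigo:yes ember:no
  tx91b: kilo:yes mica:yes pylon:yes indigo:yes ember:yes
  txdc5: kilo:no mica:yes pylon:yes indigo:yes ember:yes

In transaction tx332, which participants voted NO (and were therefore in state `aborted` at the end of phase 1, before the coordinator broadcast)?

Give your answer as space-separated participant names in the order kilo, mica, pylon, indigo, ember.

Txn tx332 phase 1: kilo yes -> prepared; mica yes -> prepared; pylon yes -> prepared; indigo yes -> prepared; ember no -> aborted

Answer: ember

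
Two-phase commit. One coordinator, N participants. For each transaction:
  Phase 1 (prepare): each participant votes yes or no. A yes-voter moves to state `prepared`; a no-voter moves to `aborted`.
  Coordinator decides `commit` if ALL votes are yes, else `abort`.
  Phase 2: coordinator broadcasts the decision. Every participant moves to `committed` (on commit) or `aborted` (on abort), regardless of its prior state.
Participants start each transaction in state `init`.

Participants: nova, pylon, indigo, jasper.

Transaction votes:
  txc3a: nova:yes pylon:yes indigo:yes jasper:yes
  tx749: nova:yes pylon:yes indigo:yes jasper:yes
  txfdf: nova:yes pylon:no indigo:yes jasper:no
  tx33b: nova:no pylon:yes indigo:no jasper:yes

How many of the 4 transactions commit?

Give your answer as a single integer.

txc3a: all yes -> commit (commits=1)
tx749: all yes -> commit (commits=2)
txfdf: no from pylon, jasper -> abort (commits=2)
tx33b: no from nova, indigo -> abort (commits=2)

Answer: 2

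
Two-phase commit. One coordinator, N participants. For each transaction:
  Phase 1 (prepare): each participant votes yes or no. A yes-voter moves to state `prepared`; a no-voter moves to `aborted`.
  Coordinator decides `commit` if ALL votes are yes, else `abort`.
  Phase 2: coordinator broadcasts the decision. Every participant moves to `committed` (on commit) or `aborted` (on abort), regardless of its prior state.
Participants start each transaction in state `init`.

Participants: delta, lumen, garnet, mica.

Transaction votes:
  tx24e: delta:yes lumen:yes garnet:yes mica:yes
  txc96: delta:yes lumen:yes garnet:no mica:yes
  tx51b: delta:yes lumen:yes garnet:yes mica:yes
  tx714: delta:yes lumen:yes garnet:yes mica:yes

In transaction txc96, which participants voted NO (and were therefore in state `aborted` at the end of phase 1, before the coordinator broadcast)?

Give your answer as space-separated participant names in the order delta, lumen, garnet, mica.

Txn txc96 phase 1: delta yes -> prepared; lumen yes -> prepared; garnet no -> aborted; mica yes -> prepared

Answer: garnet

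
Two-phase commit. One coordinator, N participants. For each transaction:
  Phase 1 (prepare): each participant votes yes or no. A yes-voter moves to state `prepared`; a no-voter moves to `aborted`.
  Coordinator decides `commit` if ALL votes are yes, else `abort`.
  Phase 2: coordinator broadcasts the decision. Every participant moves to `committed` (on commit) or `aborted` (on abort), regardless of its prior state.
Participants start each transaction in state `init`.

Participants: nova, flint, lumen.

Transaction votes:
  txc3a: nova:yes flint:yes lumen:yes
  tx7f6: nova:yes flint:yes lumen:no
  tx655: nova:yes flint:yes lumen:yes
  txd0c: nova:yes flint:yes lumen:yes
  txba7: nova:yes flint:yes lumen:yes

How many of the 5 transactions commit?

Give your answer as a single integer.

Answer: 4

Derivation:
txc3a: all yes -> commit (commits=1)
tx7f6: no from lumen -> abort (commits=1)
tx655: all yes -> commit (commits=2)
txd0c: all yes -> commit (commits=3)
txba7: all yes -> commit (commits=4)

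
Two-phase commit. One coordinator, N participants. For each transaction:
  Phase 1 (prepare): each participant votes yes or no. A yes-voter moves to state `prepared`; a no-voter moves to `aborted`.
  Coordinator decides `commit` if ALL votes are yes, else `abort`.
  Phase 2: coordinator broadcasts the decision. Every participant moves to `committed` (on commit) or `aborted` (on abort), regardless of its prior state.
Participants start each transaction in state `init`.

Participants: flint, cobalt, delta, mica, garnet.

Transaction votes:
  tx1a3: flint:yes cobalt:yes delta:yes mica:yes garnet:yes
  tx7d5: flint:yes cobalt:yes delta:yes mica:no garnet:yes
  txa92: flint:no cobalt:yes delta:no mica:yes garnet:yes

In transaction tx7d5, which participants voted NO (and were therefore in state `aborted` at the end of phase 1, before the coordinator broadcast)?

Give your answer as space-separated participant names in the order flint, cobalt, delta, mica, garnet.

Answer: mica

Derivation:
Txn tx7d5 phase 1: flint yes -> prepared; cobalt yes -> prepared; delta yes -> prepared; mica no -> aborted; garnet yes -> prepared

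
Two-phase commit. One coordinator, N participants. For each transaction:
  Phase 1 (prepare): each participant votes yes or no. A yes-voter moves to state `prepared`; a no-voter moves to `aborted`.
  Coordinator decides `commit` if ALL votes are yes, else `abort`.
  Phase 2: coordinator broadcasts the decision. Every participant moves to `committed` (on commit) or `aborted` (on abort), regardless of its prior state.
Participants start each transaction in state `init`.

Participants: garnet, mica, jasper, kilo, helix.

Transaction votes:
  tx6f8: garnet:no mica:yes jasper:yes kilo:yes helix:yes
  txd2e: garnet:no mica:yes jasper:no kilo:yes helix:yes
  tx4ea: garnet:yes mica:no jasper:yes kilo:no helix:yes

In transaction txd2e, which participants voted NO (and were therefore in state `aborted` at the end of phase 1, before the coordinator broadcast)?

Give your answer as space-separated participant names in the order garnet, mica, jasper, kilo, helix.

Txn txd2e phase 1: garnet no -> aborted; mica yes -> prepared; jasper no -> aborted; kilo yes -> prepared; helix yes -> prepared

Answer: garnet jasper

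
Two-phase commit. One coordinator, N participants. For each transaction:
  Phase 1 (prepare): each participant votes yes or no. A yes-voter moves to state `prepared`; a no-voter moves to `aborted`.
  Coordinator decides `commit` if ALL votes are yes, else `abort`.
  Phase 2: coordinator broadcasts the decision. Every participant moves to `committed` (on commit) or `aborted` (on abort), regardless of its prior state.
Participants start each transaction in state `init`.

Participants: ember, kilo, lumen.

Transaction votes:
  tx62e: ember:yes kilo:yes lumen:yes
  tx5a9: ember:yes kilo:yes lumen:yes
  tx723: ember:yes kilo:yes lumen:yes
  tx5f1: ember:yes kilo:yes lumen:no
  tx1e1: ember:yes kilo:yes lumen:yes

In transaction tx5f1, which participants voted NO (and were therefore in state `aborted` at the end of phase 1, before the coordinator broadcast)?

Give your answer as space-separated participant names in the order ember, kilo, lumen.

Txn tx5f1 phase 1: ember yes -> prepared; kilo yes -> prepared; lumen no -> aborted

Answer: lumen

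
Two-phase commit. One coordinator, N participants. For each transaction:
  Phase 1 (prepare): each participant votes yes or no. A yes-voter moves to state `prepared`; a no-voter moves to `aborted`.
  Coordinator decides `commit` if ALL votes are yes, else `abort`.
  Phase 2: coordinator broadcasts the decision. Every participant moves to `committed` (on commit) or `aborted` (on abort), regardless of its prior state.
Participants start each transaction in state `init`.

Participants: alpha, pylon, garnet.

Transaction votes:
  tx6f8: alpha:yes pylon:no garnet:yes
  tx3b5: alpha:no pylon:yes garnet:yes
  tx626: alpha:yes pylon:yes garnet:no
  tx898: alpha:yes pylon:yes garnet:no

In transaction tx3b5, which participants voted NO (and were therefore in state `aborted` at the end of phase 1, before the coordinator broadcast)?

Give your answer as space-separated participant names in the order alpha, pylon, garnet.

Txn tx3b5 phase 1: alpha no -> aborted; pylon yes -> prepared; garnet yes -> prepared

Answer: alpha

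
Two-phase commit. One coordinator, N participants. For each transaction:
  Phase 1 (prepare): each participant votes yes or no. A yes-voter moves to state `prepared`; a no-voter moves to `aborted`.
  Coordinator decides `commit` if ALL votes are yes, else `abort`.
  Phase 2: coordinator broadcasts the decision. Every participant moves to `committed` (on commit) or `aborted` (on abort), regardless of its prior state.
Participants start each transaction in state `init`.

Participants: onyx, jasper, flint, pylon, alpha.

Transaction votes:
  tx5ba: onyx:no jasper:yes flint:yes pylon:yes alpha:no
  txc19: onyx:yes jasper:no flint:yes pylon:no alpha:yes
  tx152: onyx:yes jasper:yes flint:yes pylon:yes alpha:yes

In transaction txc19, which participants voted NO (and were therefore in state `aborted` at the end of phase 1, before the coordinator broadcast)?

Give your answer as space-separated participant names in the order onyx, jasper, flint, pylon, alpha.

Txn txc19 phase 1: onyx yes -> prepared; jasper no -> aborted; flint yes -> prepared; pylon no -> aborted; alpha yes -> prepared

Answer: jasper pylon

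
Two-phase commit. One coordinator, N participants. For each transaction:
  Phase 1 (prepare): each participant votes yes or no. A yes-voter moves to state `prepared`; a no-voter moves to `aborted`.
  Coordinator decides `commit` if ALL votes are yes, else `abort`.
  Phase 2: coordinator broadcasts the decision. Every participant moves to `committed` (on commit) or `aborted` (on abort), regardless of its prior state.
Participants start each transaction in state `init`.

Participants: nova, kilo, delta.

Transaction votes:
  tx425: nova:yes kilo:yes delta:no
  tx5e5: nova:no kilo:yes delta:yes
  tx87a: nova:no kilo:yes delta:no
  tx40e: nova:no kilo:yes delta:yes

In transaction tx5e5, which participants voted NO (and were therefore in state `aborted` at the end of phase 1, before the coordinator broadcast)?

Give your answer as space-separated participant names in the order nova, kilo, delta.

Answer: nova

Derivation:
Txn tx5e5 phase 1: nova no -> aborted; kilo yes -> prepared; delta yes -> prepared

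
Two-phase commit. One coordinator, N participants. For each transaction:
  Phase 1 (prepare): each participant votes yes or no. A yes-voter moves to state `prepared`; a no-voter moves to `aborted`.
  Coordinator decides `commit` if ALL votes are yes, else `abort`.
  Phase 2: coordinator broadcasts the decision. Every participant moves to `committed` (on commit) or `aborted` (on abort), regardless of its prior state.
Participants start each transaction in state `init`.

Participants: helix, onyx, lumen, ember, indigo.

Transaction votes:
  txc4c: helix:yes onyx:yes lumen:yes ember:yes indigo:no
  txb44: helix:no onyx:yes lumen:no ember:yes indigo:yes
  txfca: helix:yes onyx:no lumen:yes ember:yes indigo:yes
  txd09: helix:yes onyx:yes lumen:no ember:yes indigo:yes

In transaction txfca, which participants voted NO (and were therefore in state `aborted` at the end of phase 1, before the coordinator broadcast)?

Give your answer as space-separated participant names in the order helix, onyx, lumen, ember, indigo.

Txn txfca phase 1: helix yes -> prepared; onyx no -> aborted; lumen yes -> prepared; ember yes -> prepared; indigo yes -> prepared

Answer: onyx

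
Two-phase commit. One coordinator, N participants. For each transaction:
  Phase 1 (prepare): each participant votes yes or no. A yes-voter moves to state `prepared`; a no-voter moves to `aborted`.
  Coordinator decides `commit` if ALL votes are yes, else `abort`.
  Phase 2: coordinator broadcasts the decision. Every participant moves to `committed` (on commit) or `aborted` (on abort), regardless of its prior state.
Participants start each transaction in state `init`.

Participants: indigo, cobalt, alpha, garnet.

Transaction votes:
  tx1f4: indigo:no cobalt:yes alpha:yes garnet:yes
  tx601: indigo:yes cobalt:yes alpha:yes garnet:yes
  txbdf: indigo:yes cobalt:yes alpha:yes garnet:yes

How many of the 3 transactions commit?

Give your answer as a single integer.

tx1f4: no from indigo -> abort (commits=0)
tx601: all yes -> commit (commits=1)
txbdf: all yes -> commit (commits=2)

Answer: 2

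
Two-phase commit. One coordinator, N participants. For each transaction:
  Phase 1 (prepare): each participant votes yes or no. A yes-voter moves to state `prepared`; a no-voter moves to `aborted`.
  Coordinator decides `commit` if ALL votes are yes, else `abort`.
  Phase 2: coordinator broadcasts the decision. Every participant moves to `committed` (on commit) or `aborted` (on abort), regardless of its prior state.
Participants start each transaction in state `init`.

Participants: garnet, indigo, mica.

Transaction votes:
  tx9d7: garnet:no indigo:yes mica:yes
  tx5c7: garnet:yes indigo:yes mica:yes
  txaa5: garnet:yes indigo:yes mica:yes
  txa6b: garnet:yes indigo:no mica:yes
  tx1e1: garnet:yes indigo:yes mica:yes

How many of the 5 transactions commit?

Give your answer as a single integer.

Answer: 3

Derivation:
tx9d7: no from garnet -> abort (commits=0)
tx5c7: all yes -> commit (commits=1)
txaa5: all yes -> commit (commits=2)
txa6b: no from indigo -> abort (commits=2)
tx1e1: all yes -> commit (commits=3)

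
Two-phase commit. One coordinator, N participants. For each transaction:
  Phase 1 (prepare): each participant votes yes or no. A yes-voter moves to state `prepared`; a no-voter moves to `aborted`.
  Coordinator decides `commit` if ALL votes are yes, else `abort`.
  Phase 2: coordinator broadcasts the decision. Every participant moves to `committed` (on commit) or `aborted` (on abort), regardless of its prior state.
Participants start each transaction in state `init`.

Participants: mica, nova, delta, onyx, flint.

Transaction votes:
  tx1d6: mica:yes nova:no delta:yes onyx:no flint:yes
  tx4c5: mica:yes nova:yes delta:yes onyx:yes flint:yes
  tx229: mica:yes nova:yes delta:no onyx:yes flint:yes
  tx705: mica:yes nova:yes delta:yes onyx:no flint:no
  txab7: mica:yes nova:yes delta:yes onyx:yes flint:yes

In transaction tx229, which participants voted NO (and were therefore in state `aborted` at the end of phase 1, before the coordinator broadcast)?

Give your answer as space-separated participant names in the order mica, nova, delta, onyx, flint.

Answer: delta

Derivation:
Txn tx229 phase 1: mica yes -> prepared; nova yes -> prepared; delta no -> aborted; onyx yes -> prepared; flint yes -> prepared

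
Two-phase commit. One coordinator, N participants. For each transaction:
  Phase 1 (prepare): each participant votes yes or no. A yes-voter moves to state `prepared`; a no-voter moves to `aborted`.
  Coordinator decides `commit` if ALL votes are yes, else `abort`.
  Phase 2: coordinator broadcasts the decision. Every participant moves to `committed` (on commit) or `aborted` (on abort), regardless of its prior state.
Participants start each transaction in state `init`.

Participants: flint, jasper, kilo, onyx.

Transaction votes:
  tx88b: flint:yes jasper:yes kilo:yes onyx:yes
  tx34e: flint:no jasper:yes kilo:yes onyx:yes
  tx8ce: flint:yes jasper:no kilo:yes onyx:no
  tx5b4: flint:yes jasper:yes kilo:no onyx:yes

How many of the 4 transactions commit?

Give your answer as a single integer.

Answer: 1

Derivation:
tx88b: all yes -> commit (commits=1)
tx34e: no from flint -> abort (commits=1)
tx8ce: no from jasper, onyx -> abort (commits=1)
tx5b4: no from kilo -> abort (commits=1)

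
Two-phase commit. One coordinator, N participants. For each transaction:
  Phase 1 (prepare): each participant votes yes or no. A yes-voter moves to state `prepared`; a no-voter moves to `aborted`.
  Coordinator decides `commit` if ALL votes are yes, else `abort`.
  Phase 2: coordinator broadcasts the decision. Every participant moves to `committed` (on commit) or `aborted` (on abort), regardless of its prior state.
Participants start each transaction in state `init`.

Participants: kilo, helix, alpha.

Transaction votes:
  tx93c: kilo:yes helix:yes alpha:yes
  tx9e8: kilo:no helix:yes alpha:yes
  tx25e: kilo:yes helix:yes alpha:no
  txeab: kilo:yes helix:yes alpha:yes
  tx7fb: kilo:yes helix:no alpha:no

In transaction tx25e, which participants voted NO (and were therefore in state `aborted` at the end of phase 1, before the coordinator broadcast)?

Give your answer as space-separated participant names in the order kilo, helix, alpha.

Txn tx25e phase 1: kilo yes -> prepared; helix yes -> prepared; alpha no -> aborted

Answer: alpha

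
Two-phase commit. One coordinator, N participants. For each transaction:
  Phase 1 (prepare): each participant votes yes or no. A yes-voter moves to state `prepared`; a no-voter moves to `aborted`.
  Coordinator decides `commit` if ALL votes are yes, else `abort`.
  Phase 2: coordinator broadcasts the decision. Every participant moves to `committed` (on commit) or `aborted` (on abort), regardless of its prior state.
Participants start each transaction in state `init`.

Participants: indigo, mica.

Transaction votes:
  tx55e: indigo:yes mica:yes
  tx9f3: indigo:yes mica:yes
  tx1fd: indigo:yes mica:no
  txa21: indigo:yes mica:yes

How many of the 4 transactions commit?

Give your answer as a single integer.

Answer: 3

Derivation:
tx55e: all yes -> commit (commits=1)
tx9f3: all yes -> commit (commits=2)
tx1fd: no from mica -> abort (commits=2)
txa21: all yes -> commit (commits=3)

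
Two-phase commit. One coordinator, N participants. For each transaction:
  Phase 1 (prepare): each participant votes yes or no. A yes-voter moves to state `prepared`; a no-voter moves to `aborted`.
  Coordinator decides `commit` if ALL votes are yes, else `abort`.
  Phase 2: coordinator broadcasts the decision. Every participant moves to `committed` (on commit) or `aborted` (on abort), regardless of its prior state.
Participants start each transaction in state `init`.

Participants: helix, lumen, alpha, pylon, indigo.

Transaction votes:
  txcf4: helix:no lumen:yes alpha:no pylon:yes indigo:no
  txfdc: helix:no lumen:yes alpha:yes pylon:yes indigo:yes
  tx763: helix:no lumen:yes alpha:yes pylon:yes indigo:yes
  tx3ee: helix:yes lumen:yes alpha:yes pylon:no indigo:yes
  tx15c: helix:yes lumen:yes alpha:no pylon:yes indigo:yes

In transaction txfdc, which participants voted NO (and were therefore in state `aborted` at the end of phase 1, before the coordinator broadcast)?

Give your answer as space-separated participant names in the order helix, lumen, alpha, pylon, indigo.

Answer: helix

Derivation:
Txn txfdc phase 1: helix no -> aborted; lumen yes -> prepared; alpha yes -> prepared; pylon yes -> prepared; indigo yes -> prepared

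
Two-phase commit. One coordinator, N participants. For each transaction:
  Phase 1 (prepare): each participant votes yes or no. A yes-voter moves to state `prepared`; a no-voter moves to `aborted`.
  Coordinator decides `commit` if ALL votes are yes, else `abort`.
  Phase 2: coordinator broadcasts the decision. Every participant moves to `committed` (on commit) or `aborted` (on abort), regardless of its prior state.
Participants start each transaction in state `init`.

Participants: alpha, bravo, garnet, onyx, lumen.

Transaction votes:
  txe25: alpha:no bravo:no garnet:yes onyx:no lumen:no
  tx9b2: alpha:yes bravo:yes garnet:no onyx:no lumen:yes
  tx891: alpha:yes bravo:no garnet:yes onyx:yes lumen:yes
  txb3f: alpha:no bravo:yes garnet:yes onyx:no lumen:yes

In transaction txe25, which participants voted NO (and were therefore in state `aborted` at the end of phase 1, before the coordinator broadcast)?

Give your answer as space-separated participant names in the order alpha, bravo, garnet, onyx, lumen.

Answer: alpha bravo onyx lumen

Derivation:
Txn txe25 phase 1: alpha no -> aborted; bravo no -> aborted; garnet yes -> prepared; onyx no -> aborted; lumen no -> aborted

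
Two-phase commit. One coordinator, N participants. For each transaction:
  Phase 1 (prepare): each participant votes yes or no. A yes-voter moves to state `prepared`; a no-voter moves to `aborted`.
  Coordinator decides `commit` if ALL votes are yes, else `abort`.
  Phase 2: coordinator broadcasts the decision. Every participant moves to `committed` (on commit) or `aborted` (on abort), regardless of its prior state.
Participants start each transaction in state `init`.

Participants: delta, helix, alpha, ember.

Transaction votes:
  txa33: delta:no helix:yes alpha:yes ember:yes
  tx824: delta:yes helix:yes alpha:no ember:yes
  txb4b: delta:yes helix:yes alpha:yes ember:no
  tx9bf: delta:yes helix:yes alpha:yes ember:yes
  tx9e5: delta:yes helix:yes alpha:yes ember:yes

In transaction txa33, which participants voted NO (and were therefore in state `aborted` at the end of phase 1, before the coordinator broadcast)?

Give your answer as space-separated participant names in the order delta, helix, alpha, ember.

Answer: delta

Derivation:
Txn txa33 phase 1: delta no -> aborted; helix yes -> prepared; alpha yes -> prepared; ember yes -> prepared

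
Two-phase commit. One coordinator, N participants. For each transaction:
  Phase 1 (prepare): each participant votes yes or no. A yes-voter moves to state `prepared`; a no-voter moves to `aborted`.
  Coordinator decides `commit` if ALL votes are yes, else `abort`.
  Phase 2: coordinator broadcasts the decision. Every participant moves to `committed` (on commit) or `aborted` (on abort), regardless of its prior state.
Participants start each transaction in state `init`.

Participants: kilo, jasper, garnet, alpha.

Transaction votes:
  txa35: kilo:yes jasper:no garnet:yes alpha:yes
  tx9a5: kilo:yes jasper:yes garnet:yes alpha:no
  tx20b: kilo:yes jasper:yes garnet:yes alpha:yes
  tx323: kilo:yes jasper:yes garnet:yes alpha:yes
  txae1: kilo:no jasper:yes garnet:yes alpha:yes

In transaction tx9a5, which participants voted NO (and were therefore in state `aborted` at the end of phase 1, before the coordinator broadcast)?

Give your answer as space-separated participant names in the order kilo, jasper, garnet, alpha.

Txn tx9a5 phase 1: kilo yes -> prepared; jasper yes -> prepared; garnet yes -> prepared; alpha no -> aborted

Answer: alpha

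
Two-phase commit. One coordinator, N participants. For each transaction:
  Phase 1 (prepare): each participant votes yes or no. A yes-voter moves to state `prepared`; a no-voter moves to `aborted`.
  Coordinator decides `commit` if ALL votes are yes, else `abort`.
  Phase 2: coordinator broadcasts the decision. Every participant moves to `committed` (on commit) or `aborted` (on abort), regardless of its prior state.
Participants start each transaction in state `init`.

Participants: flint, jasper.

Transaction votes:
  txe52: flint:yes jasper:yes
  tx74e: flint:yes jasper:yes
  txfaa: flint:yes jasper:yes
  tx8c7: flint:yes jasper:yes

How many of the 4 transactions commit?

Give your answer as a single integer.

Answer: 4

Derivation:
txe52: all yes -> commit (commits=1)
tx74e: all yes -> commit (commits=2)
txfaa: all yes -> commit (commits=3)
tx8c7: all yes -> commit (commits=4)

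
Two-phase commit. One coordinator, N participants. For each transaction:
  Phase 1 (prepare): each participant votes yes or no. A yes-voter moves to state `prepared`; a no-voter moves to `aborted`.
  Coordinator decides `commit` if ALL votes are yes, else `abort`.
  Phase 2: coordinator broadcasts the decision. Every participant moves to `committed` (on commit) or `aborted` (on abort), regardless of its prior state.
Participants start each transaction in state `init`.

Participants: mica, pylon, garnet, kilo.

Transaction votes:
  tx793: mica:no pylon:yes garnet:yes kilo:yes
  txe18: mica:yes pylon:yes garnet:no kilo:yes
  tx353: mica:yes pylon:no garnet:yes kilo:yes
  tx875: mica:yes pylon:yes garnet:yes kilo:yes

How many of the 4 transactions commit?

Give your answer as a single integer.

tx793: no from mica -> abort (commits=0)
txe18: no from garnet -> abort (commits=0)
tx353: no from pylon -> abort (commits=0)
tx875: all yes -> commit (commits=1)

Answer: 1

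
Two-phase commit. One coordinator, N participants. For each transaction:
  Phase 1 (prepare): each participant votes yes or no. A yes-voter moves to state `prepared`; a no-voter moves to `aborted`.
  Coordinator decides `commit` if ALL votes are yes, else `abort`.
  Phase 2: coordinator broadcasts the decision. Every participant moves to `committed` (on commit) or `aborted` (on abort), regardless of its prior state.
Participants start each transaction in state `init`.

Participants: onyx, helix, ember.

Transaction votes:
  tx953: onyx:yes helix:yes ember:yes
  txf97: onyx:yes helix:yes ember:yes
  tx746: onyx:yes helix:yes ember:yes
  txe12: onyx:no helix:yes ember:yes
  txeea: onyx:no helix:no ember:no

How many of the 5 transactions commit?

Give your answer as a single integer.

Answer: 3

Derivation:
tx953: all yes -> commit (commits=1)
txf97: all yes -> commit (commits=2)
tx746: all yes -> commit (commits=3)
txe12: no from onyx -> abort (commits=3)
txeea: no from onyx, helix, ember -> abort (commits=3)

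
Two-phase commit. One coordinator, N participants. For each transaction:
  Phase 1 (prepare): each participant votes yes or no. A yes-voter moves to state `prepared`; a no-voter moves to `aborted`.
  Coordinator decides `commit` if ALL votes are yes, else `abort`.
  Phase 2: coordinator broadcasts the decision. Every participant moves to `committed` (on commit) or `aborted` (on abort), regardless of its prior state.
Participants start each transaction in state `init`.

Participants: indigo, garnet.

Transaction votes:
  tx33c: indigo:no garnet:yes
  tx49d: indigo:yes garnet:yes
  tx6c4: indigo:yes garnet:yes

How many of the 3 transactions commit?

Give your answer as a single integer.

tx33c: no from indigo -> abort (commits=0)
tx49d: all yes -> commit (commits=1)
tx6c4: all yes -> commit (commits=2)

Answer: 2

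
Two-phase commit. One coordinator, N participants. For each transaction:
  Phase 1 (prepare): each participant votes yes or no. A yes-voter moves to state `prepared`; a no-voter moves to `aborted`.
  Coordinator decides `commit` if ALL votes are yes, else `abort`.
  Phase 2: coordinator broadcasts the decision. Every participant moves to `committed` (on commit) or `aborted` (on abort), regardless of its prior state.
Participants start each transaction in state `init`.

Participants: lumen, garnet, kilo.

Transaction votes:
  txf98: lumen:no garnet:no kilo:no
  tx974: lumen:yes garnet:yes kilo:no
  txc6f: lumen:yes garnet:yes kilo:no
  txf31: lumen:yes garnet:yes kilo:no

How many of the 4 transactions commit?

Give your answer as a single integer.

Answer: 0

Derivation:
txf98: no from lumen, garnet, kilo -> abort (commits=0)
tx974: no from kilo -> abort (commits=0)
txc6f: no from kilo -> abort (commits=0)
txf31: no from kilo -> abort (commits=0)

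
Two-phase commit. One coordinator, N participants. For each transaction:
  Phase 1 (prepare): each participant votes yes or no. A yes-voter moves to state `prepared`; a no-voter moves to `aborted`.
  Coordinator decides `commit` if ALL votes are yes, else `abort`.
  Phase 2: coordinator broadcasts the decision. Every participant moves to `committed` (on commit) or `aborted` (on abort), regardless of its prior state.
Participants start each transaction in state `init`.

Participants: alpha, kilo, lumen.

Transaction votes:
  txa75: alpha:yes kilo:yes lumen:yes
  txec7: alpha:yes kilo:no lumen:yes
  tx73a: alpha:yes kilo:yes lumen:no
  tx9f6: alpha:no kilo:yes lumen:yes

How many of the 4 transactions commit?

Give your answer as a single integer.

txa75: all yes -> commit (commits=1)
txec7: no from kilo -> abort (commits=1)
tx73a: no from lumen -> abort (commits=1)
tx9f6: no from alpha -> abort (commits=1)

Answer: 1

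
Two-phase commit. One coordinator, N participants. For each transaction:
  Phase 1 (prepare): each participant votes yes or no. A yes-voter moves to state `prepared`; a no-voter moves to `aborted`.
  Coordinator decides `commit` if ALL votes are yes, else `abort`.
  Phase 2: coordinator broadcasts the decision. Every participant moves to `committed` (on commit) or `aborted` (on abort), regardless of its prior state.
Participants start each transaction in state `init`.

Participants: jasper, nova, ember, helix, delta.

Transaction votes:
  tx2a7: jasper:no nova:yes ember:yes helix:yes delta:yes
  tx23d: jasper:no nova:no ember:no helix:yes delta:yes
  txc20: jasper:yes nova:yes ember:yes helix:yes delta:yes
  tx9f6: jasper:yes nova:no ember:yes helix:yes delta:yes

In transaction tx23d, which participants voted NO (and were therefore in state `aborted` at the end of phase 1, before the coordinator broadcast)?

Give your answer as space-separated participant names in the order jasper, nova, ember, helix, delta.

Answer: jasper nova ember

Derivation:
Txn tx23d phase 1: jasper no -> aborted; nova no -> aborted; ember no -> aborted; helix yes -> prepared; delta yes -> prepared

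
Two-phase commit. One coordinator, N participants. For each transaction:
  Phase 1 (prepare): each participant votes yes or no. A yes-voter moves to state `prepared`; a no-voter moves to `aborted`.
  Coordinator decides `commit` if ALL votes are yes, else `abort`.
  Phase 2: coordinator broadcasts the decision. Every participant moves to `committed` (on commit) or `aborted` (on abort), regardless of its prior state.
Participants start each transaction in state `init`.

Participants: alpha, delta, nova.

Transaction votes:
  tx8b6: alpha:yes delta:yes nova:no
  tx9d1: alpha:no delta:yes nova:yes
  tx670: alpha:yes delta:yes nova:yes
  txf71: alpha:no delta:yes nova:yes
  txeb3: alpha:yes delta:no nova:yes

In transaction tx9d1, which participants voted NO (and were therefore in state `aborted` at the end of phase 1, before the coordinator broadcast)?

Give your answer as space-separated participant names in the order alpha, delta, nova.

Answer: alpha

Derivation:
Txn tx9d1 phase 1: alpha no -> aborted; delta yes -> prepared; nova yes -> prepared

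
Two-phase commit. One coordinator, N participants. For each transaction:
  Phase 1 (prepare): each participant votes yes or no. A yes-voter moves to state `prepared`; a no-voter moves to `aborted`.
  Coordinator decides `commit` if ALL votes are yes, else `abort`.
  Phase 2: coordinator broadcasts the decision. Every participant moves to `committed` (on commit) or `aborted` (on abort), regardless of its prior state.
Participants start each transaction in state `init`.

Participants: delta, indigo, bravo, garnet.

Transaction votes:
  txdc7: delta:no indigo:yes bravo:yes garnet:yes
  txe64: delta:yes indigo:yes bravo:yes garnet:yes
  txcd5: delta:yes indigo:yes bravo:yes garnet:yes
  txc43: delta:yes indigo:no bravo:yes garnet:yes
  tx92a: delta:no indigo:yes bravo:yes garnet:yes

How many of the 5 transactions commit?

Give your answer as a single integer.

txdc7: no from delta -> abort (commits=0)
txe64: all yes -> commit (commits=1)
txcd5: all yes -> commit (commits=2)
txc43: no from indigo -> abort (commits=2)
tx92a: no from delta -> abort (commits=2)

Answer: 2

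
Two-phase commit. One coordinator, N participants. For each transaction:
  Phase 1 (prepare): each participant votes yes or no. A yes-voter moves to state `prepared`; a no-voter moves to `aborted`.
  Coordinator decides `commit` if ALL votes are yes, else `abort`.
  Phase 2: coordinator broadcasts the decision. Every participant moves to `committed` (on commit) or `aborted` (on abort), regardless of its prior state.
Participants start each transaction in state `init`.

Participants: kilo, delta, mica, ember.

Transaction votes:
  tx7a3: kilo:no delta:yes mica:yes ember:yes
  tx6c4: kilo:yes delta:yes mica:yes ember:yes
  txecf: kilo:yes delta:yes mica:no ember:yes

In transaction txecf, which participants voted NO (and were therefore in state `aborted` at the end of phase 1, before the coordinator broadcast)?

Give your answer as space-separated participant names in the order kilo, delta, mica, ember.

Answer: mica

Derivation:
Txn txecf phase 1: kilo yes -> prepared; delta yes -> prepared; mica no -> aborted; ember yes -> prepared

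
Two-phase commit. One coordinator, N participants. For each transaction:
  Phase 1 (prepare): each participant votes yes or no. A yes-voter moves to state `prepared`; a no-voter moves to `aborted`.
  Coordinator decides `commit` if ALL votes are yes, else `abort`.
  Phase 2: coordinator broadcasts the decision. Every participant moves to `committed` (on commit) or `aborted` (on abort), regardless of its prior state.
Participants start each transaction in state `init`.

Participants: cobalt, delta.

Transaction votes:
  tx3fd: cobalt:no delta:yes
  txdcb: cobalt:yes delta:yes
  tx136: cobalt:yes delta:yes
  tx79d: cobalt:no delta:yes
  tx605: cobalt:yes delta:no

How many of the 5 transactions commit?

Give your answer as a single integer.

tx3fd: no from cobalt -> abort (commits=0)
txdcb: all yes -> commit (commits=1)
tx136: all yes -> commit (commits=2)
tx79d: no from cobalt -> abort (commits=2)
tx605: no from delta -> abort (commits=2)

Answer: 2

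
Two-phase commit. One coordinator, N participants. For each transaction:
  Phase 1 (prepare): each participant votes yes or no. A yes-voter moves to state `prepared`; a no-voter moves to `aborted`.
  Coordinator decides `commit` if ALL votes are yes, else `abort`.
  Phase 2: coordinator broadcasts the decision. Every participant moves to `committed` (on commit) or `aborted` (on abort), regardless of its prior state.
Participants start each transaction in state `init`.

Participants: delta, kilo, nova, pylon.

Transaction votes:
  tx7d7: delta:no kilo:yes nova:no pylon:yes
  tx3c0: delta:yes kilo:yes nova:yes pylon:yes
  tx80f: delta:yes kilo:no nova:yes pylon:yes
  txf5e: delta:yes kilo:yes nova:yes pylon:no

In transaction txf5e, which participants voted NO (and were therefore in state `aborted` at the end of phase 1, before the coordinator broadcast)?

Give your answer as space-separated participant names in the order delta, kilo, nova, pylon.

Txn txf5e phase 1: delta yes -> prepared; kilo yes -> prepared; nova yes -> prepared; pylon no -> aborted

Answer: pylon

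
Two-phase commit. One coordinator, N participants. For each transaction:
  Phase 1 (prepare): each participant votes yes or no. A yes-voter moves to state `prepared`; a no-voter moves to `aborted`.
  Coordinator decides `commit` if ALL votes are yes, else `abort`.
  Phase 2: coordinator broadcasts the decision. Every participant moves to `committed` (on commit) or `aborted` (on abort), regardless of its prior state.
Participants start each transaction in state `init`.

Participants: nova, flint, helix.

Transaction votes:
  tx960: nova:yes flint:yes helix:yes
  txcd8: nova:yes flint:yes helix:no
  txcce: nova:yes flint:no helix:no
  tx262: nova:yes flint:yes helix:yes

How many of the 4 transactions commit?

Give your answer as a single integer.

tx960: all yes -> commit (commits=1)
txcd8: no from helix -> abort (commits=1)
txcce: no from flint, helix -> abort (commits=1)
tx262: all yes -> commit (commits=2)

Answer: 2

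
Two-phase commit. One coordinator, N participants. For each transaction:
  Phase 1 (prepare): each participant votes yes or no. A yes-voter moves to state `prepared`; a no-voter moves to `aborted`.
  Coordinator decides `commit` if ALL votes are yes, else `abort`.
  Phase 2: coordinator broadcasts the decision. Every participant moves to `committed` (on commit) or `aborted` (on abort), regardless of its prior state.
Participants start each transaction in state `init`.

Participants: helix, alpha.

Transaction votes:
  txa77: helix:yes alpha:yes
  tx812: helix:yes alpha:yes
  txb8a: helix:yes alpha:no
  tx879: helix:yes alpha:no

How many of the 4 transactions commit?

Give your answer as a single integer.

Answer: 2

Derivation:
txa77: all yes -> commit (commits=1)
tx812: all yes -> commit (commits=2)
txb8a: no from alpha -> abort (commits=2)
tx879: no from alpha -> abort (commits=2)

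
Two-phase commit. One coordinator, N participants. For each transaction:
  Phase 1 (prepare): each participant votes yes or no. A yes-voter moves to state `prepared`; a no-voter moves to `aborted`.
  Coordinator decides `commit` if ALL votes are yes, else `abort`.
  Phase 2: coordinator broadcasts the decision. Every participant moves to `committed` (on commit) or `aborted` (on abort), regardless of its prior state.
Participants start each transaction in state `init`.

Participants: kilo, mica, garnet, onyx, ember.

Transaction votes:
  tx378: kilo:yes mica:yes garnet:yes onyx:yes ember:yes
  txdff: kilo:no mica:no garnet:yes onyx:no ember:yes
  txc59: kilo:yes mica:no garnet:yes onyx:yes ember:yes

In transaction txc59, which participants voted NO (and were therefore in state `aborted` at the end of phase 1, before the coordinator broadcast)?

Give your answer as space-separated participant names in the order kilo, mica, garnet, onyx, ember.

Txn txc59 phase 1: kilo yes -> prepared; mica no -> aborted; garnet yes -> prepared; onyx yes -> prepared; ember yes -> prepared

Answer: mica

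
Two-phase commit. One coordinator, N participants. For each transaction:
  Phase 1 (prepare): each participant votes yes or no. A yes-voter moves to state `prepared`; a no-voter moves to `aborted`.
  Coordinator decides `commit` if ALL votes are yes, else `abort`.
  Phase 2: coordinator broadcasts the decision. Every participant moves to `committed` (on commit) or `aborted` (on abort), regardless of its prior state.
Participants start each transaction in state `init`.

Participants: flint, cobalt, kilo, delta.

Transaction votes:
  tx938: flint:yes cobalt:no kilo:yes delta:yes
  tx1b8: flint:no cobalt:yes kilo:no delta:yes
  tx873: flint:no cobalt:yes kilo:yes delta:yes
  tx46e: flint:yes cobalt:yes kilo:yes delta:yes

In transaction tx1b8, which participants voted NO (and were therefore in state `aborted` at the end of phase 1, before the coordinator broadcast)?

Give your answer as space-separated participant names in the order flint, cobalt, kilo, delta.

Txn tx1b8 phase 1: flint no -> aborted; cobalt yes -> prepared; kilo no -> aborted; delta yes -> prepared

Answer: flint kilo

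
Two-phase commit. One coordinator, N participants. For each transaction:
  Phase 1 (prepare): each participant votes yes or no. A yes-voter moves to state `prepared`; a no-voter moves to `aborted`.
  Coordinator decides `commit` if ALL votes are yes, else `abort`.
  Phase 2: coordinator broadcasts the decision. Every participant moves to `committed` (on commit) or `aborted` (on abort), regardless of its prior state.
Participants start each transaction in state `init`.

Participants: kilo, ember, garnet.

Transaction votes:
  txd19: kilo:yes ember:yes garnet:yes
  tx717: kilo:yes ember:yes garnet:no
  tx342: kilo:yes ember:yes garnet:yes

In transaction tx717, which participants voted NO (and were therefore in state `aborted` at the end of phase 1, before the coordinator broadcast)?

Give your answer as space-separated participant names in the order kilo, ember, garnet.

Txn tx717 phase 1: kilo yes -> prepared; ember yes -> prepared; garnet no -> aborted

Answer: garnet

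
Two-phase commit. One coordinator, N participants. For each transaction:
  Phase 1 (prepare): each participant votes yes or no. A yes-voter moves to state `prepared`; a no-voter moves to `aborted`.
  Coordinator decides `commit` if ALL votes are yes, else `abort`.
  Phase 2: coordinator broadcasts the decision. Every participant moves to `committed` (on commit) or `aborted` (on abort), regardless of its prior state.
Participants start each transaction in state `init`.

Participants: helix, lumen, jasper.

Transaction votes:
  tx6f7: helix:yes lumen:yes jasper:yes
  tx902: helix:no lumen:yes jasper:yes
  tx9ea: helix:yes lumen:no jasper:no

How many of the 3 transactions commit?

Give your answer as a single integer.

tx6f7: all yes -> commit (commits=1)
tx902: no from helix -> abort (commits=1)
tx9ea: no from lumen, jasper -> abort (commits=1)

Answer: 1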